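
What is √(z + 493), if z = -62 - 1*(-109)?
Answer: 6*√15 ≈ 23.238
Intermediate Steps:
z = 47 (z = -62 + 109 = 47)
√(z + 493) = √(47 + 493) = √540 = 6*√15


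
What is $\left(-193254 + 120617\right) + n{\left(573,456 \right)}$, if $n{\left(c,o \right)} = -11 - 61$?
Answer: $-72709$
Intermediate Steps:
$n{\left(c,o \right)} = -72$
$\left(-193254 + 120617\right) + n{\left(573,456 \right)} = \left(-193254 + 120617\right) - 72 = -72637 - 72 = -72709$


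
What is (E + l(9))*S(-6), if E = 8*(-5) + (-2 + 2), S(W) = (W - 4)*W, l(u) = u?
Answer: -1860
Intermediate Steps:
S(W) = W*(-4 + W) (S(W) = (-4 + W)*W = W*(-4 + W))
E = -40 (E = -40 + 0 = -40)
(E + l(9))*S(-6) = (-40 + 9)*(-6*(-4 - 6)) = -(-186)*(-10) = -31*60 = -1860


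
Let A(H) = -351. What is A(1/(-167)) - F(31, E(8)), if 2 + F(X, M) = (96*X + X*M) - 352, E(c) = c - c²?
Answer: -1237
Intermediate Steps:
F(X, M) = -354 + 96*X + M*X (F(X, M) = -2 + ((96*X + X*M) - 352) = -2 + ((96*X + M*X) - 352) = -2 + (-352 + 96*X + M*X) = -354 + 96*X + M*X)
A(1/(-167)) - F(31, E(8)) = -351 - (-354 + 96*31 + (8*(1 - 1*8))*31) = -351 - (-354 + 2976 + (8*(1 - 8))*31) = -351 - (-354 + 2976 + (8*(-7))*31) = -351 - (-354 + 2976 - 56*31) = -351 - (-354 + 2976 - 1736) = -351 - 1*886 = -351 - 886 = -1237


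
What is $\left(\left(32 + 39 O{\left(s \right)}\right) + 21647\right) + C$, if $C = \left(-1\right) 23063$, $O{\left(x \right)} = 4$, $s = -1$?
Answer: $-1228$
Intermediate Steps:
$C = -23063$
$\left(\left(32 + 39 O{\left(s \right)}\right) + 21647\right) + C = \left(\left(32 + 39 \cdot 4\right) + 21647\right) - 23063 = \left(\left(32 + 156\right) + 21647\right) - 23063 = \left(188 + 21647\right) - 23063 = 21835 - 23063 = -1228$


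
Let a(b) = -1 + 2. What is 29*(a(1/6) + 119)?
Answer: 3480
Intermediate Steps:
a(b) = 1
29*(a(1/6) + 119) = 29*(1 + 119) = 29*120 = 3480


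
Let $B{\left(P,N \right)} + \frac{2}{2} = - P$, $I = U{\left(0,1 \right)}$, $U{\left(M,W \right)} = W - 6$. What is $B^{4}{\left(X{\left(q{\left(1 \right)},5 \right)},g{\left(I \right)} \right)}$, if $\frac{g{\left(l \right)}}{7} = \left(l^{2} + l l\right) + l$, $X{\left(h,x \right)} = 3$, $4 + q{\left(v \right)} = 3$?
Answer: $256$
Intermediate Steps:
$q{\left(v \right)} = -1$ ($q{\left(v \right)} = -4 + 3 = -1$)
$U{\left(M,W \right)} = -6 + W$ ($U{\left(M,W \right)} = W - 6 = -6 + W$)
$I = -5$ ($I = -6 + 1 = -5$)
$g{\left(l \right)} = 7 l + 14 l^{2}$ ($g{\left(l \right)} = 7 \left(\left(l^{2} + l l\right) + l\right) = 7 \left(\left(l^{2} + l^{2}\right) + l\right) = 7 \left(2 l^{2} + l\right) = 7 \left(l + 2 l^{2}\right) = 7 l + 14 l^{2}$)
$B{\left(P,N \right)} = -1 - P$
$B^{4}{\left(X{\left(q{\left(1 \right)},5 \right)},g{\left(I \right)} \right)} = \left(-1 - 3\right)^{4} = \left(-4\right)^{4} = 256$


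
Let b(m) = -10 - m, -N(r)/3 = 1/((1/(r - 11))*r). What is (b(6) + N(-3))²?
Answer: 900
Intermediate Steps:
N(r) = -3*(-11 + r)/r (N(r) = -3/((1/(r - 11))*r) = -3/((1/(-11 + r))*r) = -3*(-11 + r)/r)
(b(6) + N(-3))² = ((-10 - 1*6) + (-3 + 33/(-3)))² = ((-10 - 6) + (-3 + 33*(-⅓)))² = (-16 + (-3 - 11))² = (-16 - 14)² = (-30)² = 900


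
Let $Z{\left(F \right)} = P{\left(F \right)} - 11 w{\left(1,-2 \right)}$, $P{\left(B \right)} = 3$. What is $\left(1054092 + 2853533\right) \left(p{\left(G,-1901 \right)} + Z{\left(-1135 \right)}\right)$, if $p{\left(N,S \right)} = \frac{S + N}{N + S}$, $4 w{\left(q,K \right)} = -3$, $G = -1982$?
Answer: $\frac{191473625}{4} \approx 4.7868 \cdot 10^{7}$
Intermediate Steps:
$w{\left(q,K \right)} = - \frac{3}{4}$ ($w{\left(q,K \right)} = \frac{1}{4} \left(-3\right) = - \frac{3}{4}$)
$p{\left(N,S \right)} = 1$ ($p{\left(N,S \right)} = \frac{N + S}{N + S} = 1$)
$Z{\left(F \right)} = \frac{45}{4}$ ($Z{\left(F \right)} = 3 - - \frac{33}{4} = 3 + \frac{33}{4} = \frac{45}{4}$)
$\left(1054092 + 2853533\right) \left(p{\left(G,-1901 \right)} + Z{\left(-1135 \right)}\right) = \left(1054092 + 2853533\right) \left(1 + \frac{45}{4}\right) = 3907625 \cdot \frac{49}{4} = \frac{191473625}{4}$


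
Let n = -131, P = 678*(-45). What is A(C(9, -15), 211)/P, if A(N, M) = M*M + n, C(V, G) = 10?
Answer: -4439/3051 ≈ -1.4549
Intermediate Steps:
P = -30510
A(N, M) = -131 + M² (A(N, M) = M*M - 131 = M² - 131 = -131 + M²)
A(C(9, -15), 211)/P = (-131 + 211²)/(-30510) = (-131 + 44521)*(-1/30510) = 44390*(-1/30510) = -4439/3051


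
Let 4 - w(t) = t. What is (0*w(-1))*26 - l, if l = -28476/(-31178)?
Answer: -2034/2227 ≈ -0.91334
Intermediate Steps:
w(t) = 4 - t
l = 2034/2227 (l = -28476*(-1/31178) = 2034/2227 ≈ 0.91334)
(0*w(-1))*26 - l = (0*(4 - 1*(-1)))*26 - 1*2034/2227 = (0*(4 + 1))*26 - 2034/2227 = (0*5)*26 - 2034/2227 = 0*26 - 2034/2227 = 0 - 2034/2227 = -2034/2227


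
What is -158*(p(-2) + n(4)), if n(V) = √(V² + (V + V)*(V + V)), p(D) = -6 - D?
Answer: 632 - 632*√5 ≈ -781.20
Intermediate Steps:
n(V) = √5*√(V²) (n(V) = √(V² + (2*V)*(2*V)) = √(V² + 4*V²) = √(5*V²) = √5*√(V²))
-158*(p(-2) + n(4)) = -158*((-6 - 1*(-2)) + √5*√(4²)) = -158*((-6 + 2) + √5*√16) = -158*(-4 + √5*4) = -158*(-4 + 4*√5) = 632 - 632*√5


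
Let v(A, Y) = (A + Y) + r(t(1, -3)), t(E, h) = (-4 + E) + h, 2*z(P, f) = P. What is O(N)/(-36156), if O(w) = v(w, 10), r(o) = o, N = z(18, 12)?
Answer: -13/36156 ≈ -0.00035955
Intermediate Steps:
z(P, f) = P/2
N = 9 (N = (½)*18 = 9)
t(E, h) = -4 + E + h
v(A, Y) = -6 + A + Y (v(A, Y) = (A + Y) + (-4 + 1 - 3) = (A + Y) - 6 = -6 + A + Y)
O(w) = 4 + w (O(w) = -6 + w + 10 = 4 + w)
O(N)/(-36156) = (4 + 9)/(-36156) = 13*(-1/36156) = -13/36156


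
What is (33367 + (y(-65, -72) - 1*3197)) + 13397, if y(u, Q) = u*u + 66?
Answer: 47858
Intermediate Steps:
y(u, Q) = 66 + u² (y(u, Q) = u² + 66 = 66 + u²)
(33367 + (y(-65, -72) - 1*3197)) + 13397 = (33367 + ((66 + (-65)²) - 1*3197)) + 13397 = (33367 + ((66 + 4225) - 3197)) + 13397 = (33367 + (4291 - 3197)) + 13397 = (33367 + 1094) + 13397 = 34461 + 13397 = 47858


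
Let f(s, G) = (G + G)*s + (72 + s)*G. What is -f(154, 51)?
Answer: -27234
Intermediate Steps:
f(s, G) = G*(72 + s) + 2*G*s (f(s, G) = (2*G)*s + G*(72 + s) = 2*G*s + G*(72 + s) = G*(72 + s) + 2*G*s)
-f(154, 51) = -3*51*(24 + 154) = -3*51*178 = -1*27234 = -27234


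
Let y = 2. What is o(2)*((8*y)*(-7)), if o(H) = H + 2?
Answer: -448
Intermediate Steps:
o(H) = 2 + H
o(2)*((8*y)*(-7)) = (2 + 2)*((8*2)*(-7)) = 4*(16*(-7)) = 4*(-112) = -448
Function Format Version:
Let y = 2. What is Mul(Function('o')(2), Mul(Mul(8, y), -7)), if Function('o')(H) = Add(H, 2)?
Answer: -448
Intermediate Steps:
Function('o')(H) = Add(2, H)
Mul(Function('o')(2), Mul(Mul(8, y), -7)) = Mul(Add(2, 2), Mul(Mul(8, 2), -7)) = Mul(4, Mul(16, -7)) = Mul(4, -112) = -448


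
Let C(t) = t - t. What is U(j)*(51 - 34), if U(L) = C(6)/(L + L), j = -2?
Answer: 0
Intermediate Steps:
C(t) = 0
U(L) = 0 (U(L) = 0/(L + L) = 0/((2*L)) = 0*(1/(2*L)) = 0)
U(j)*(51 - 34) = 0*(51 - 34) = 0*17 = 0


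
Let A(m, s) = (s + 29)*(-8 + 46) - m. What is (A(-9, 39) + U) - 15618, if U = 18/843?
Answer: -3660019/281 ≈ -13025.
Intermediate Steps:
A(m, s) = 1102 - m + 38*s (A(m, s) = (29 + s)*38 - m = (1102 + 38*s) - m = 1102 - m + 38*s)
U = 6/281 (U = 18*(1/843) = 6/281 ≈ 0.021352)
(A(-9, 39) + U) - 15618 = ((1102 - 1*(-9) + 38*39) + 6/281) - 15618 = ((1102 + 9 + 1482) + 6/281) - 15618 = (2593 + 6/281) - 15618 = 728639/281 - 15618 = -3660019/281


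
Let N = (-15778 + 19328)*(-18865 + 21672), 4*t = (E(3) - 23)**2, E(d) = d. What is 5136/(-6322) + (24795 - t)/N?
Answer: -5102334781/6299778170 ≈ -0.80992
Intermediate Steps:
t = 100 (t = (3 - 23)**2/4 = (1/4)*(-20)**2 = (1/4)*400 = 100)
N = 9964850 (N = 3550*2807 = 9964850)
5136/(-6322) + (24795 - t)/N = 5136/(-6322) + (24795 - 1*100)/9964850 = 5136*(-1/6322) + (24795 - 100)*(1/9964850) = -2568/3161 + 24695*(1/9964850) = -2568/3161 + 4939/1992970 = -5102334781/6299778170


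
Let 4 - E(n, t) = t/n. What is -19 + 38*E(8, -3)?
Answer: 589/4 ≈ 147.25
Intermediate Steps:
E(n, t) = 4 - t/n
-19 + 38*E(8, -3) = -19 + 38*(4 - 1*(-3)/8) = -19 + 38*(4 - 1*(-3)*1/8) = -19 + 38*(4 + 3/8) = -19 + 38*(35/8) = -19 + 665/4 = 589/4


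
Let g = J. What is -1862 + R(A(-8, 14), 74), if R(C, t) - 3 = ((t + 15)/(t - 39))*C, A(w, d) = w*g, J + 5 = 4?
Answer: -64353/35 ≈ -1838.7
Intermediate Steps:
J = -1 (J = -5 + 4 = -1)
g = -1
A(w, d) = -w (A(w, d) = w*(-1) = -w)
R(C, t) = 3 + C*(15 + t)/(-39 + t) (R(C, t) = 3 + ((t + 15)/(t - 39))*C = 3 + ((15 + t)/(-39 + t))*C = 3 + C*(15 + t)/(-39 + t))
-1862 + R(A(-8, 14), 74) = -1862 + (-117 + 3*74 + 15*(-1*(-8)) - 1*(-8)*74)/(-39 + 74) = -1862 + (-117 + 222 + 15*8 + 8*74)/35 = -1862 + (-117 + 222 + 120 + 592)/35 = -1862 + (1/35)*817 = -1862 + 817/35 = -64353/35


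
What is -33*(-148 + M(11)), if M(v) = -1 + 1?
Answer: 4884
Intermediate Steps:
M(v) = 0
-33*(-148 + M(11)) = -33*(-148 + 0) = -33*(-148) = 4884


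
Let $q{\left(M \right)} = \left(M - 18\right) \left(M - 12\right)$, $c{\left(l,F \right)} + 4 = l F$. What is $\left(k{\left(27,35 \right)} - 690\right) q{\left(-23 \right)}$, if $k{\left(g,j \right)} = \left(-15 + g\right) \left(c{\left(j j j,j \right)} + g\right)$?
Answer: $25840168410$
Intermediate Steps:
$c{\left(l,F \right)} = -4 + F l$ ($c{\left(l,F \right)} = -4 + l F = -4 + F l$)
$k{\left(g,j \right)} = \left(-15 + g\right) \left(-4 + g + j^{4}\right)$ ($k{\left(g,j \right)} = \left(-15 + g\right) \left(\left(-4 + j j j j\right) + g\right) = \left(-15 + g\right) \left(\left(-4 + j j^{2} j\right) + g\right) = \left(-15 + g\right) \left(\left(-4 + j j^{3}\right) + g\right) = \left(-15 + g\right) \left(\left(-4 + j^{4}\right) + g\right) = \left(-15 + g\right) \left(-4 + g + j^{4}\right)$)
$q{\left(M \right)} = \left(-18 + M\right) \left(-12 + M\right)$
$\left(k{\left(27,35 \right)} - 690\right) q{\left(-23 \right)} = \left(\left(60 + 27^{2} - 513 - 15 \cdot 35^{4} + 27 \cdot 35^{4}\right) - 690\right) \left(216 + \left(-23\right)^{2} - -690\right) = \left(\left(60 + 729 - 513 - 22509375 + 27 \cdot 1500625\right) - 690\right) \left(216 + 529 + 690\right) = \left(\left(60 + 729 - 513 - 22509375 + 40516875\right) - 690\right) 1435 = \left(18007776 - 690\right) 1435 = 18007086 \cdot 1435 = 25840168410$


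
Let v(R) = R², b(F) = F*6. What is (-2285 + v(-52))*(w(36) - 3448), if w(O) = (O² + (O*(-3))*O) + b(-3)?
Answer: -2538302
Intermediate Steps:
b(F) = 6*F
w(O) = -18 - 2*O² (w(O) = (O² + (O*(-3))*O) + 6*(-3) = (O² + (-3*O)*O) - 18 = (O² - 3*O²) - 18 = -2*O² - 18 = -18 - 2*O²)
(-2285 + v(-52))*(w(36) - 3448) = (-2285 + (-52)²)*((-18 - 2*36²) - 3448) = (-2285 + 2704)*((-18 - 2*1296) - 3448) = 419*((-18 - 2592) - 3448) = 419*(-2610 - 3448) = 419*(-6058) = -2538302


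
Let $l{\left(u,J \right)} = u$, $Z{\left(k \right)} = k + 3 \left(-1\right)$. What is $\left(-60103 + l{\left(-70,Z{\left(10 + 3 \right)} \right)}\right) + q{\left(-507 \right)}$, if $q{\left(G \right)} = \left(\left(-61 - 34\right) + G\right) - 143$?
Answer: $-60918$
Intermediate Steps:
$Z{\left(k \right)} = -3 + k$ ($Z{\left(k \right)} = k - 3 = -3 + k$)
$q{\left(G \right)} = -238 + G$ ($q{\left(G \right)} = \left(-95 + G\right) - 143 = -238 + G$)
$\left(-60103 + l{\left(-70,Z{\left(10 + 3 \right)} \right)}\right) + q{\left(-507 \right)} = \left(-60103 - 70\right) - 745 = -60173 - 745 = -60918$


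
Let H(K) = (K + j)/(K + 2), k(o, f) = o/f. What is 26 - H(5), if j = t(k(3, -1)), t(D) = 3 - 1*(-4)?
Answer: 170/7 ≈ 24.286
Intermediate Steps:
t(D) = 7 (t(D) = 3 + 4 = 7)
j = 7
H(K) = (7 + K)/(2 + K) (H(K) = (K + 7)/(K + 2) = (7 + K)/(2 + K))
26 - H(5) = 26 - (7 + 5)/(2 + 5) = 26 - 12/7 = 170/7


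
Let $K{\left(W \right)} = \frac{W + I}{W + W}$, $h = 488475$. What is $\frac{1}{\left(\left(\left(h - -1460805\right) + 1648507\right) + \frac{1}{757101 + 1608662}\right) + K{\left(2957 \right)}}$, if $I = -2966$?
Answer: $\frac{13991122382}{50337078200082681} \approx 2.7795 \cdot 10^{-7}$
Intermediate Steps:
$K{\left(W \right)} = \frac{-2966 + W}{2 W}$ ($K{\left(W \right)} = \frac{W - 2966}{W + W} = \frac{-2966 + W}{2 W}$)
$\frac{1}{\left(\left(\left(h - -1460805\right) + 1648507\right) + \frac{1}{757101 + 1608662}\right) + K{\left(2957 \right)}} = \frac{1}{\left(\left(\left(488475 - -1460805\right) + 1648507\right) + \frac{1}{757101 + 1608662}\right) + \frac{-2966 + 2957}{2 \cdot 2957}} = \frac{1}{\left(\left(\left(488475 + 1460805\right) + 1648507\right) + \frac{1}{2365763}\right) + \frac{1}{2} \cdot \frac{1}{2957} \left(-9\right)} = \frac{1}{\left(\left(1949280 + 1648507\right) + \frac{1}{2365763}\right) - \frac{9}{5914}} = \frac{1}{\left(3597787 + \frac{1}{2365763}\right) - \frac{9}{5914}} = \frac{1}{\frac{8511511366482}{2365763} - \frac{9}{5914}} = \frac{1}{\frac{50337078200082681}{13991122382}} = \frac{13991122382}{50337078200082681}$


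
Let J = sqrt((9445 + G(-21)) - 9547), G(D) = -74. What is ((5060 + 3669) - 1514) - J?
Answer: 7215 - 4*I*sqrt(11) ≈ 7215.0 - 13.266*I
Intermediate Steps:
J = 4*I*sqrt(11) (J = sqrt((9445 - 74) - 9547) = sqrt(9371 - 9547) = sqrt(-176) = 4*I*sqrt(11) ≈ 13.266*I)
((5060 + 3669) - 1514) - J = ((5060 + 3669) - 1514) - 4*I*sqrt(11) = (8729 - 1514) - 4*I*sqrt(11) = 7215 - 4*I*sqrt(11)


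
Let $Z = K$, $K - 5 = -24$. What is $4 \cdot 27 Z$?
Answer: $-2052$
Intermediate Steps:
$K = -19$ ($K = 5 - 24 = -19$)
$Z = -19$
$4 \cdot 27 Z = 4 \cdot 27 \left(-19\right) = 108 \left(-19\right) = -2052$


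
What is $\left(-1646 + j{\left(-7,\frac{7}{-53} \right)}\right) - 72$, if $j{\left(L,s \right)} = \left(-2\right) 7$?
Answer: $-1732$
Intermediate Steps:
$j{\left(L,s \right)} = -14$
$\left(-1646 + j{\left(-7,\frac{7}{-53} \right)}\right) - 72 = \left(-1646 - 14\right) - 72 = -1660 - 72 = -1732$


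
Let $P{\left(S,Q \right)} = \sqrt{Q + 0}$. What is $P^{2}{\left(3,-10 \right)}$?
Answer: $-10$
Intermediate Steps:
$P{\left(S,Q \right)} = \sqrt{Q}$
$P^{2}{\left(3,-10 \right)} = \left(\sqrt{-10}\right)^{2} = \left(i \sqrt{10}\right)^{2} = -10$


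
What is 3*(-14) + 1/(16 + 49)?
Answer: -2729/65 ≈ -41.985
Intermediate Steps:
3*(-14) + 1/(16 + 49) = -42 + 1/65 = -2729/65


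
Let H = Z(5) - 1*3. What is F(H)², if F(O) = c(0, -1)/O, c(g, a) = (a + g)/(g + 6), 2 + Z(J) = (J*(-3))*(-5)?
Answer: 1/176400 ≈ 5.6689e-6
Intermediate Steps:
Z(J) = -2 + 15*J (Z(J) = -2 + (J*(-3))*(-5) = -2 - 3*J*(-5) = -2 + 15*J)
c(g, a) = (a + g)/(6 + g)
H = 70 (H = (-2 + 15*5) - 1*3 = (-2 + 75) - 3 = 73 - 3 = 70)
F(O) = -1/(6*O) (F(O) = ((-1 + 0)/(6 + 0))/O = (-1/6)/O = ((⅙)*(-1))/O = -1/(6*O))
F(H)² = (-⅙/70)² = (-⅙*1/70)² = (-1/420)² = 1/176400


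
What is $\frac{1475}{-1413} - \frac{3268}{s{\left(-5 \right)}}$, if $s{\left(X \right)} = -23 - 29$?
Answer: $\frac{1135246}{18369} \approx 61.802$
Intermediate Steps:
$s{\left(X \right)} = -52$ ($s{\left(X \right)} = -23 - 29 = -52$)
$\frac{1475}{-1413} - \frac{3268}{s{\left(-5 \right)}} = \frac{1475}{-1413} - \frac{3268}{-52} = 1475 \left(- \frac{1}{1413}\right) - - \frac{817}{13} = - \frac{1475}{1413} + \frac{817}{13} = \frac{1135246}{18369}$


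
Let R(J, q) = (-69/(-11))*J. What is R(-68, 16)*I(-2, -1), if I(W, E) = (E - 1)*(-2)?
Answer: -18768/11 ≈ -1706.2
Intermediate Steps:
I(W, E) = 2 - 2*E (I(W, E) = (-1 + E)*(-2) = 2 - 2*E)
R(J, q) = 69*J/11 (R(J, q) = (-69*(-1/11))*J = 69*J/11)
R(-68, 16)*I(-2, -1) = ((69/11)*(-68))*(2 - 2*(-1)) = -4692*(2 + 2)/11 = -4692/11*4 = -18768/11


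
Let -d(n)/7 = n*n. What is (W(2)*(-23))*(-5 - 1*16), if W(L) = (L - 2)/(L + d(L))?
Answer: 0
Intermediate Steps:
d(n) = -7*n² (d(n) = -7*n*n = -7*n²)
W(L) = (-2 + L)/(L - 7*L²) (W(L) = (L - 2)/(L - 7*L²) = (-2 + L)/(L - 7*L²))
(W(2)*(-23))*(-5 - 1*16) = (((2 - 1*2)/(2*(-1 + 7*2)))*(-23))*(-5 - 1*16) = (((2 - 2)/(2*(-1 + 14)))*(-23))*(-5 - 16) = (((½)*0/13)*(-23))*(-21) = (((½)*(1/13)*0)*(-23))*(-21) = (0*(-23))*(-21) = 0*(-21) = 0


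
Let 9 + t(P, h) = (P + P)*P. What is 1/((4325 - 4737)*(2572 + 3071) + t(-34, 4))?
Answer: -1/2322613 ≈ -4.3055e-7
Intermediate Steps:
t(P, h) = -9 + 2*P² (t(P, h) = -9 + (P + P)*P = -9 + (2*P)*P = -9 + 2*P²)
1/((4325 - 4737)*(2572 + 3071) + t(-34, 4)) = 1/((4325 - 4737)*(2572 + 3071) + (-9 + 2*(-34)²)) = 1/(-412*5643 + (-9 + 2*1156)) = 1/(-2324916 + (-9 + 2312)) = 1/(-2324916 + 2303) = 1/(-2322613) = -1/2322613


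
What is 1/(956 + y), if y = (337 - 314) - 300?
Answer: 1/679 ≈ 0.0014728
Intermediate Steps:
y = -277 (y = 23 - 300 = -277)
1/(956 + y) = 1/(956 - 277) = 1/679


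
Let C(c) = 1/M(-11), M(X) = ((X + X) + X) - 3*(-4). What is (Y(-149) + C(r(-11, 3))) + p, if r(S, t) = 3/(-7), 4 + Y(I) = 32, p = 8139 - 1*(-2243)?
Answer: 218609/21 ≈ 10410.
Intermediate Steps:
p = 10382 (p = 8139 + 2243 = 10382)
Y(I) = 28 (Y(I) = -4 + 32 = 28)
r(S, t) = -3/7 (r(S, t) = 3*(-⅐) = -3/7)
M(X) = 12 + 3*X (M(X) = (2*X + X) + 12 = 3*X + 12 = 12 + 3*X)
C(c) = -1/21 (C(c) = 1/(12 + 3*(-11)) = 1/(12 - 33) = 1/(-21) = -1/21)
(Y(-149) + C(r(-11, 3))) + p = (28 - 1/21) + 10382 = 587/21 + 10382 = 218609/21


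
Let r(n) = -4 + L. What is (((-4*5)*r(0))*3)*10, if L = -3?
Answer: 4200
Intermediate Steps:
r(n) = -7 (r(n) = -4 - 3 = -7)
(((-4*5)*r(0))*3)*10 = ((-4*5*(-7))*3)*10 = (-20*(-7)*3)*10 = (140*3)*10 = 420*10 = 4200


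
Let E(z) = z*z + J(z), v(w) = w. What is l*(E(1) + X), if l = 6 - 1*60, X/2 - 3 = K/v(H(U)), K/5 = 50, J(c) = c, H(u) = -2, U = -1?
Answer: 13068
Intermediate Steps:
K = 250 (K = 5*50 = 250)
X = -244 (X = 6 + 2*(250/(-2)) = 6 + 2*(250*(-½)) = 6 + 2*(-125) = 6 - 250 = -244)
l = -54 (l = 6 - 60 = -54)
E(z) = z + z² (E(z) = z*z + z = z² + z = z + z²)
l*(E(1) + X) = -54*(1*(1 + 1) - 244) = -54*(1*2 - 244) = -54*(2 - 244) = -54*(-242) = 13068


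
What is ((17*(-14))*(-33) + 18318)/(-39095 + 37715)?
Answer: -2181/115 ≈ -18.965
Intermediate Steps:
((17*(-14))*(-33) + 18318)/(-39095 + 37715) = (-238*(-33) + 18318)/(-1380) = (7854 + 18318)*(-1/1380) = 26172*(-1/1380) = -2181/115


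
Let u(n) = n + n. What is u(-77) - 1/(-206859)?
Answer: -31856285/206859 ≈ -154.00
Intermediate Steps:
u(n) = 2*n
u(-77) - 1/(-206859) = 2*(-77) - 1/(-206859) = -154 - 1*(-1/206859) = -154 + 1/206859 = -31856285/206859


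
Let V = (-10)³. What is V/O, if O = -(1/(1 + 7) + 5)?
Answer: 8000/41 ≈ 195.12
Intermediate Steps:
O = -41/8 (O = -(1/8 + 5) = -(⅛ + 5) = -1*41/8 = -41/8 ≈ -5.1250)
V = -1000
V/O = -1000/(-41/8) = -1000*(-8/41) = 8000/41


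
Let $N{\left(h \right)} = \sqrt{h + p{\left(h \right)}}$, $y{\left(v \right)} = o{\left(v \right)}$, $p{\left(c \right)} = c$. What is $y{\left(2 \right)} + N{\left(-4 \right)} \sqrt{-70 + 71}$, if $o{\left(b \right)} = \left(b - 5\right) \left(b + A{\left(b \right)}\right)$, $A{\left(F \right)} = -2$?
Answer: $2 i \sqrt{2} \approx 2.8284 i$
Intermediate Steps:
$o{\left(b \right)} = \left(-5 + b\right) \left(-2 + b\right)$ ($o{\left(b \right)} = \left(b - 5\right) \left(b - 2\right) = \left(-5 + b\right) \left(-2 + b\right)$)
$y{\left(v \right)} = 10 + v^{2} - 7 v$
$N{\left(h \right)} = \sqrt{2} \sqrt{h}$ ($N{\left(h \right)} = \sqrt{h + h} = \sqrt{2 h} = \sqrt{2} \sqrt{h}$)
$y{\left(2 \right)} + N{\left(-4 \right)} \sqrt{-70 + 71} = \left(10 + 2^{2} - 14\right) + \sqrt{2} \sqrt{-4} \sqrt{-70 + 71} = \left(10 + 4 - 14\right) + \sqrt{2} \cdot 2 i \sqrt{1} = 0 + 2 i \sqrt{2} \cdot 1 = 0 + 2 i \sqrt{2} = 2 i \sqrt{2}$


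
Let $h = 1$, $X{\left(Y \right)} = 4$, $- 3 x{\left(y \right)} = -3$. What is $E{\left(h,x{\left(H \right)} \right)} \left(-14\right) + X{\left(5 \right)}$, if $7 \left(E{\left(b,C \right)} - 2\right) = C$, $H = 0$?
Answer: $-26$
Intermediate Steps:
$x{\left(y \right)} = 1$ ($x{\left(y \right)} = \left(- \frac{1}{3}\right) \left(-3\right) = 1$)
$E{\left(b,C \right)} = 2 + \frac{C}{7}$
$E{\left(h,x{\left(H \right)} \right)} \left(-14\right) + X{\left(5 \right)} = \left(2 + \frac{1}{7} \cdot 1\right) \left(-14\right) + 4 = \left(2 + \frac{1}{7}\right) \left(-14\right) + 4 = \frac{15}{7} \left(-14\right) + 4 = -30 + 4 = -26$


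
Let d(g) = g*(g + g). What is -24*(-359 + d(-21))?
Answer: -12552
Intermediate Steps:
d(g) = 2*g² (d(g) = g*(2*g) = 2*g²)
-24*(-359 + d(-21)) = -24*(-359 + 2*(-21)²) = -24*(-359 + 2*441) = -24*(-359 + 882) = -24*523 = -12552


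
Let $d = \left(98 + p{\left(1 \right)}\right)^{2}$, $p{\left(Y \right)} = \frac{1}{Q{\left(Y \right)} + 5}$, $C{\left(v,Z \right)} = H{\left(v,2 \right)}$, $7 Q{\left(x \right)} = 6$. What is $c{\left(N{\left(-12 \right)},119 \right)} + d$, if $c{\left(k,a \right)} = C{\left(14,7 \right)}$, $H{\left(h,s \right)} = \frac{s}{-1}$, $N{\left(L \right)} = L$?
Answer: $\frac{16197263}{1681} \approx 9635.5$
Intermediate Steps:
$Q{\left(x \right)} = \frac{6}{7}$ ($Q{\left(x \right)} = \frac{1}{7} \cdot 6 = \frac{6}{7}$)
$H{\left(h,s \right)} = - s$ ($H{\left(h,s \right)} = s \left(-1\right) = - s$)
$C{\left(v,Z \right)} = -2$ ($C{\left(v,Z \right)} = \left(-1\right) 2 = -2$)
$c{\left(k,a \right)} = -2$
$p{\left(Y \right)} = \frac{7}{41}$ ($p{\left(Y \right)} = \frac{1}{\frac{6}{7} + 5} = \frac{1}{\frac{41}{7}} = \frac{7}{41}$)
$d = \frac{16200625}{1681}$ ($d = \left(98 + \frac{7}{41}\right)^{2} = \left(\frac{4025}{41}\right)^{2} = \frac{16200625}{1681} \approx 9637.5$)
$c{\left(N{\left(-12 \right)},119 \right)} + d = -2 + \frac{16200625}{1681} = \frac{16197263}{1681}$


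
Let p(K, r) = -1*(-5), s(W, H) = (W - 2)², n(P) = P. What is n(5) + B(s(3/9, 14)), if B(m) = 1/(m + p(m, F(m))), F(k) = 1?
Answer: 359/70 ≈ 5.1286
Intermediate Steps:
s(W, H) = (-2 + W)²
p(K, r) = 5
B(m) = 1/(5 + m) (B(m) = 1/(m + 5) = 1/(5 + m))
n(5) + B(s(3/9, 14)) = 5 + 1/(5 + (-2 + 3/9)²) = 5 + 1/(5 + (-2 + 3*(⅑))²) = 5 + 1/(5 + (-2 + ⅓)²) = 5 + 1/(5 + (-5/3)²) = 5 + 1/(5 + 25/9) = 5 + 1/(70/9) = 5 + 9/70 = 359/70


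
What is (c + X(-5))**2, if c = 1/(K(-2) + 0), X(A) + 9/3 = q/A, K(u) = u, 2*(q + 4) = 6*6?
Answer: 3969/100 ≈ 39.690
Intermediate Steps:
q = 14 (q = -4 + (6*6)/2 = -4 + (1/2)*36 = -4 + 18 = 14)
X(A) = -3 + 14/A
c = -1/2 (c = 1/(-2 + 0) = 1/(-2) = -1/2 ≈ -0.50000)
(c + X(-5))**2 = (-1/2 + (-3 + 14/(-5)))**2 = (-1/2 + (-3 + 14*(-1/5)))**2 = (-1/2 + (-3 - 14/5))**2 = (-1/2 - 29/5)**2 = (-63/10)**2 = 3969/100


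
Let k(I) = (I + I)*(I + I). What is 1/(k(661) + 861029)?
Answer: 1/2608713 ≈ 3.8333e-7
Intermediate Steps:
k(I) = 4*I**2 (k(I) = (2*I)*(2*I) = 4*I**2)
1/(k(661) + 861029) = 1/(4*661**2 + 861029) = 1/(4*436921 + 861029) = 1/(1747684 + 861029) = 1/2608713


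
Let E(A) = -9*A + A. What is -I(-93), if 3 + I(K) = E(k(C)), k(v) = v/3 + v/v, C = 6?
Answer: 27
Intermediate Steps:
k(v) = 1 + v/3 (k(v) = v*(1/3) + 1 = v/3 + 1 = 1 + v/3)
E(A) = -8*A
I(K) = -27 (I(K) = -3 - 8*(1 + (1/3)*6) = -3 - 8*(1 + 2) = -3 - 8*3 = -3 - 24 = -27)
-I(-93) = -1*(-27) = 27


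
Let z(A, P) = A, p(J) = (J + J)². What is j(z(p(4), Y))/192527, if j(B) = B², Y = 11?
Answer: 4096/192527 ≈ 0.021275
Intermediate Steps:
p(J) = 4*J² (p(J) = (2*J)² = 4*J²)
j(z(p(4), Y))/192527 = (4*4²)²/192527 = (4*16)²*(1/192527) = 64²*(1/192527) = 4096*(1/192527) = 4096/192527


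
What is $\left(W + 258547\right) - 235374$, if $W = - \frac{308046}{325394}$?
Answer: $\frac{3770023558}{162697} \approx 23172.0$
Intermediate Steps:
$W = - \frac{154023}{162697}$ ($W = \left(-308046\right) \frac{1}{325394} = - \frac{154023}{162697} \approx -0.94669$)
$\left(W + 258547\right) - 235374 = \left(- \frac{154023}{162697} + 258547\right) - 235374 = \frac{42064667236}{162697} - 235374 = \frac{3770023558}{162697}$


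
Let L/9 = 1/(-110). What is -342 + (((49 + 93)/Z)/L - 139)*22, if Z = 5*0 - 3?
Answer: 251840/27 ≈ 9327.4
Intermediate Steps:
Z = -3 (Z = 0 - 3 = -3)
L = -9/110 (L = 9/(-110) = 9*(-1/110) = -9/110 ≈ -0.081818)
-342 + (((49 + 93)/Z)/L - 139)*22 = -342 + (((49 + 93)/(-3))/(-9/110) - 139)*22 = -342 + ((142*(-⅓))*(-110/9) - 139)*22 = -342 + (-142/3*(-110/9) - 139)*22 = -342 + (15620/27 - 139)*22 = -342 + (11867/27)*22 = -342 + 261074/27 = 251840/27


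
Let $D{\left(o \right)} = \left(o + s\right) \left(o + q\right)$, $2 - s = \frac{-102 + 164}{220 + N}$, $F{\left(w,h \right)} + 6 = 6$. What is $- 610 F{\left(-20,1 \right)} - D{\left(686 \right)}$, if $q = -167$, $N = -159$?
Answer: $- \frac{21749214}{61} \approx -3.5654 \cdot 10^{5}$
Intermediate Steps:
$F{\left(w,h \right)} = 0$ ($F{\left(w,h \right)} = -6 + 6 = 0$)
$s = \frac{60}{61}$ ($s = 2 - \frac{-102 + 164}{220 - 159} = 2 - \frac{62}{61} = \frac{60}{61} \approx 0.98361$)
$D{\left(o \right)} = \left(-167 + o\right) \left(\frac{60}{61} + o\right)$ ($D{\left(o \right)} = \left(o + \frac{60}{61}\right) \left(o - 167\right) = \left(\frac{60}{61} + o\right) \left(-167 + o\right) = \left(-167 + o\right) \left(\frac{60}{61} + o\right)$)
$- 610 F{\left(-20,1 \right)} - D{\left(686 \right)} = \left(-610\right) 0 - \left(- \frac{10020}{61} + 686^{2} - \frac{6947122}{61}\right) = 0 - \left(- \frac{10020}{61} + 470596 - \frac{6947122}{61}\right) = 0 - \frac{21749214}{61} = - \frac{21749214}{61}$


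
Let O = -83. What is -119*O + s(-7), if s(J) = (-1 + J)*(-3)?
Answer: 9901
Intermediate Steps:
s(J) = 3 - 3*J
-119*O + s(-7) = -119*(-83) + (3 - 3*(-7)) = 9877 + (3 + 21) = 9877 + 24 = 9901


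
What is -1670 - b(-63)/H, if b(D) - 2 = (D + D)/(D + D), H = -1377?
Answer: -766529/459 ≈ -1670.0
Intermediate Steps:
b(D) = 3 (b(D) = 2 + (D + D)/(D + D) = 2 + (2*D)/((2*D)) = 2 + (2*D)*(1/(2*D)) = 2 + 1 = 3)
-1670 - b(-63)/H = -1670 - 3/(-1377) = -1670 - 3*(-1)/1377 = -1670 - 1*(-1/459) = -1670 + 1/459 = -766529/459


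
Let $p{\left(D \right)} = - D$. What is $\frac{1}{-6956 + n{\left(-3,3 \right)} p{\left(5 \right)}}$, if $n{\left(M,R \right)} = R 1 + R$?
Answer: $- \frac{1}{6986} \approx -0.00014314$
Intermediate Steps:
$n{\left(M,R \right)} = 2 R$ ($n{\left(M,R \right)} = R + R = 2 R$)
$\frac{1}{-6956 + n{\left(-3,3 \right)} p{\left(5 \right)}} = \frac{1}{-6956 + 2 \cdot 3 \left(\left(-1\right) 5\right)} = \frac{1}{-6956 + 6 \left(-5\right)} = \frac{1}{-6956 - 30} = \frac{1}{-6986} = - \frac{1}{6986}$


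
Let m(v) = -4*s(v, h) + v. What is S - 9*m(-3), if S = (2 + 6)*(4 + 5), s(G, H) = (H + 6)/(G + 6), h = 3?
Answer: 207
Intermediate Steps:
s(G, H) = (6 + H)/(6 + G)
S = 72 (S = 8*9 = 72)
m(v) = v - 36/(6 + v) (m(v) = -4*(6 + 3)/(6 + v) + v = -4*9/(6 + v) + v = -36/(6 + v) + v = v - 36/(6 + v))
S - 9*m(-3) = 72 - 9*(-36 - 3*(6 - 3))/(6 - 3) = 72 - 9*(-36 - 3*3)/3 = 72 - 3*(-36 - 9) = 72 - 3*(-45) = 72 - 9*(-15) = 72 + 135 = 207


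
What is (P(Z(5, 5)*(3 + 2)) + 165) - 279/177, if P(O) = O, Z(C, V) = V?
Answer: 11117/59 ≈ 188.42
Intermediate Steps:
(P(Z(5, 5)*(3 + 2)) + 165) - 279/177 = (5*(3 + 2) + 165) - 279/177 = (5*5 + 165) - 279*1/177 = (25 + 165) - 93/59 = 190 - 93/59 = 11117/59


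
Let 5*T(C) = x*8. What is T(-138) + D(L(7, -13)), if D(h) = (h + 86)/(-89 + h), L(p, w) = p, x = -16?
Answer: -10961/410 ≈ -26.734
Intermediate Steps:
T(C) = -128/5 (T(C) = (-16*8)/5 = (⅕)*(-128) = -128/5)
D(h) = (86 + h)/(-89 + h)
T(-138) + D(L(7, -13)) = -128/5 + (86 + 7)/(-89 + 7) = -128/5 + 93/(-82) = -128/5 - 1/82*93 = -128/5 - 93/82 = -10961/410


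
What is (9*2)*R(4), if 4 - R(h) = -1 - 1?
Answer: 108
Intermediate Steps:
R(h) = 6 (R(h) = 4 - (-1 - 1) = 4 - 1*(-2) = 4 + 2 = 6)
(9*2)*R(4) = (9*2)*6 = 18*6 = 108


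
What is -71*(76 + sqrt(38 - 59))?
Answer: -5396 - 71*I*sqrt(21) ≈ -5396.0 - 325.36*I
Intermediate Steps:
-71*(76 + sqrt(38 - 59)) = -71*(76 + sqrt(-21)) = -71*(76 + I*sqrt(21)) = -5396 - 71*I*sqrt(21)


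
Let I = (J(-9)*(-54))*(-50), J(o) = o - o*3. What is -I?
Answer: -48600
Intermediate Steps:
J(o) = -2*o (J(o) = o - 3*o = -2*o)
I = 48600 (I = (-2*(-9)*(-54))*(-50) = (18*(-54))*(-50) = -972*(-50) = 48600)
-I = -1*48600 = -48600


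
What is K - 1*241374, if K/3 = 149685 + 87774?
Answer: 471003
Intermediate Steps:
K = 712377 (K = 3*(149685 + 87774) = 3*237459 = 712377)
K - 1*241374 = 712377 - 1*241374 = 712377 - 241374 = 471003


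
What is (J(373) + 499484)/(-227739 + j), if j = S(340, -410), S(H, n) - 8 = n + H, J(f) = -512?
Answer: -498972/227801 ≈ -2.1904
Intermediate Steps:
S(H, n) = 8 + H + n (S(H, n) = 8 + (n + H) = 8 + (H + n) = 8 + H + n)
j = -62 (j = 8 + 340 - 410 = -62)
(J(373) + 499484)/(-227739 + j) = (-512 + 499484)/(-227739 - 62) = 498972/(-227801) = 498972*(-1/227801) = -498972/227801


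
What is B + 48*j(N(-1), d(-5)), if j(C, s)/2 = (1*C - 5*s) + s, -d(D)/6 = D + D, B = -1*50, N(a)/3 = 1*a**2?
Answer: -22802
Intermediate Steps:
N(a) = 3*a**2 (N(a) = 3*(1*a**2) = 3*a**2)
B = -50
d(D) = -12*D (d(D) = -6*(D + D) = -12*D)
j(C, s) = -8*s + 2*C (j(C, s) = 2*((1*C - 5*s) + s) = 2*((C - 5*s) + s) = 2*(C - 4*s) = -8*s + 2*C)
B + 48*j(N(-1), d(-5)) = -50 + 48*(-(-96)*(-5) + 2*(3*(-1)**2)) = -50 + 48*(-8*60 + 2*(3*1)) = -50 + 48*(-480 + 2*3) = -50 + 48*(-480 + 6) = -50 + 48*(-474) = -50 - 22752 = -22802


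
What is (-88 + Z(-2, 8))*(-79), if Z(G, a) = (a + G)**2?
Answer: 4108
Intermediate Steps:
Z(G, a) = (G + a)**2
(-88 + Z(-2, 8))*(-79) = (-88 + (-2 + 8)**2)*(-79) = (-88 + 6**2)*(-79) = (-88 + 36)*(-79) = -52*(-79) = 4108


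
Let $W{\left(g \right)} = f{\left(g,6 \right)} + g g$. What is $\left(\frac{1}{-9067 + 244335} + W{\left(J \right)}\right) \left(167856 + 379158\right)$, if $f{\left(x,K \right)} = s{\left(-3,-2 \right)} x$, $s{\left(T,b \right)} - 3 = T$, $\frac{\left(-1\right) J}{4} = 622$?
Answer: $\frac{398319949814775651}{117634} \approx 3.3861 \cdot 10^{12}$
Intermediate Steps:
$J = -2488$ ($J = \left(-4\right) 622 = -2488$)
$s{\left(T,b \right)} = 3 + T$
$f{\left(x,K \right)} = 0$ ($f{\left(x,K \right)} = \left(3 - 3\right) x = 0 x = 0$)
$W{\left(g \right)} = g^{2}$ ($W{\left(g \right)} = 0 + g g = 0 + g^{2} = g^{2}$)
$\left(\frac{1}{-9067 + 244335} + W{\left(J \right)}\right) \left(167856 + 379158\right) = \left(\frac{1}{-9067 + 244335} + \left(-2488\right)^{2}\right) \left(167856 + 379158\right) = \left(\frac{1}{235268} + 6190144\right) 547014 = \frac{1456342798593}{235268} \cdot 547014 = \frac{398319949814775651}{117634}$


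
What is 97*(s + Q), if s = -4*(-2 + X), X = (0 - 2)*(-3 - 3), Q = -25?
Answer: -6305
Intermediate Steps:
X = 12 (X = -2*(-6) = 12)
s = -40 (s = -4*(-2 + 12) = -4*10 = -40)
97*(s + Q) = 97*(-40 - 25) = 97*(-65) = -6305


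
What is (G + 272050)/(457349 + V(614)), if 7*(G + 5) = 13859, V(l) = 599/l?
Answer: 1177758836/1965690195 ≈ 0.59916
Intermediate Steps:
G = 13824/7 (G = -5 + (⅐)*13859 = -5 + 13859/7 = 13824/7 ≈ 1974.9)
(G + 272050)/(457349 + V(614)) = (13824/7 + 272050)/(457349 + 599/614) = 1918174/(7*(457349 + 599*(1/614))) = 1918174/(7*(457349 + 599/614)) = 1918174/(7*(280812885/614)) = (1918174/7)*(614/280812885) = 1177758836/1965690195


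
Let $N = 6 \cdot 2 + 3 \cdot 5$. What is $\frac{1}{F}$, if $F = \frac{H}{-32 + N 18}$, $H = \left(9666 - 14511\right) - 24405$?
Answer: $- \frac{227}{14625} \approx -0.015521$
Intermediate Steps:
$N = 27$ ($N = 12 + 15 = 27$)
$H = -29250$ ($H = -4845 - 24405 = -29250$)
$F = - \frac{14625}{227}$ ($F = - \frac{29250}{-32 + 27 \cdot 18} = - \frac{29250}{-32 + 486} = - \frac{29250}{454} = \left(-29250\right) \frac{1}{454} = - \frac{14625}{227} \approx -64.427$)
$\frac{1}{F} = \frac{1}{- \frac{14625}{227}} = - \frac{227}{14625}$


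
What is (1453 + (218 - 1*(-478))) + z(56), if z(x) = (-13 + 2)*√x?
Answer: 2149 - 22*√14 ≈ 2066.7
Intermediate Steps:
z(x) = -11*√x
(1453 + (218 - 1*(-478))) + z(56) = (1453 + (218 - 1*(-478))) - 22*√14 = (1453 + (218 + 478)) - 22*√14 = (1453 + 696) - 22*√14 = 2149 - 22*√14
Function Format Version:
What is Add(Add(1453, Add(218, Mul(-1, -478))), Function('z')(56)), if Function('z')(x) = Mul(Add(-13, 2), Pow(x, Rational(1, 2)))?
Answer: Add(2149, Mul(-22, Pow(14, Rational(1, 2)))) ≈ 2066.7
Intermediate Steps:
Function('z')(x) = Mul(-11, Pow(x, Rational(1, 2)))
Add(Add(1453, Add(218, Mul(-1, -478))), Function('z')(56)) = Add(Add(1453, Add(218, Mul(-1, -478))), Mul(-11, Pow(56, Rational(1, 2)))) = Add(Add(1453, Add(218, 478)), Mul(-11, Mul(2, Pow(14, Rational(1, 2))))) = Add(Add(1453, 696), Mul(-22, Pow(14, Rational(1, 2)))) = Add(2149, Mul(-22, Pow(14, Rational(1, 2))))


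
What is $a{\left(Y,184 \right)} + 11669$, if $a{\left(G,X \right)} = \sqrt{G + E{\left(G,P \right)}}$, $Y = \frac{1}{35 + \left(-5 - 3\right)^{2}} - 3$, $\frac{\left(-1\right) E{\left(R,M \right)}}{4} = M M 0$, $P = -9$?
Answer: $11669 + \frac{2 i \sqrt{814}}{33} \approx 11669.0 + 1.7291 i$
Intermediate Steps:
$E{\left(R,M \right)} = 0$ ($E{\left(R,M \right)} = - 4 M M 0 = - 4 M^{2} \cdot 0 = \left(-4\right) 0 = 0$)
$Y = - \frac{296}{99}$ ($Y = \frac{1}{35 + \left(-8\right)^{2}} - 3 = \frac{1}{35 + 64} - 3 = \frac{1}{99} - 3 = - \frac{296}{99} \approx -2.9899$)
$a{\left(G,X \right)} = \sqrt{G}$ ($a{\left(G,X \right)} = \sqrt{G + 0} = \sqrt{G}$)
$a{\left(Y,184 \right)} + 11669 = \sqrt{- \frac{296}{99}} + 11669 = \frac{2 i \sqrt{814}}{33} + 11669 = 11669 + \frac{2 i \sqrt{814}}{33}$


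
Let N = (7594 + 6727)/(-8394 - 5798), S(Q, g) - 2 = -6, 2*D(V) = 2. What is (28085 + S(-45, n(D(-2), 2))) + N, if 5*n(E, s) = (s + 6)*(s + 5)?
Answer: 398511231/14192 ≈ 28080.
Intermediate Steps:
D(V) = 1 (D(V) = (1/2)*2 = 1)
n(E, s) = (5 + s)*(6 + s)/5 (n(E, s) = ((s + 6)*(s + 5))/5 = ((6 + s)*(5 + s))/5 = ((5 + s)*(6 + s))/5 = (5 + s)*(6 + s)/5)
S(Q, g) = -4 (S(Q, g) = 2 - 6 = -4)
N = -14321/14192 (N = 14321/(-14192) = 14321*(-1/14192) = -14321/14192 ≈ -1.0091)
(28085 + S(-45, n(D(-2), 2))) + N = (28085 - 4) - 14321/14192 = 28081 - 14321/14192 = 398511231/14192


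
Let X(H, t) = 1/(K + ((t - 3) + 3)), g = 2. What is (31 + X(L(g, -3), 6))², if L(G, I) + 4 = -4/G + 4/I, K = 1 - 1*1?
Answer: 34969/36 ≈ 971.36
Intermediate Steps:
K = 0 (K = 1 - 1 = 0)
L(G, I) = -4 - 4/G + 4/I (L(G, I) = -4 + (-4/G + 4/I) = -4 - 4/G + 4/I)
X(H, t) = 1/t (X(H, t) = 1/(0 + ((t - 3) + 3)) = 1/(0 + ((-3 + t) + 3)) = 1/(0 + t) = 1/t)
(31 + X(L(g, -3), 6))² = (31 + 1/6)² = (31 + ⅙)² = (187/6)² = 34969/36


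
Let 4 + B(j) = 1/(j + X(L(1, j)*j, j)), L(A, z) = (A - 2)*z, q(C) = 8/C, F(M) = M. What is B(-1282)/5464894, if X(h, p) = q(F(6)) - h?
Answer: -19706917/26924057216620 ≈ -7.3194e-7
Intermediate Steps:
L(A, z) = z*(-2 + A) (L(A, z) = (-2 + A)*z = z*(-2 + A))
X(h, p) = 4/3 - h (X(h, p) = 8/6 - h = 8*(⅙) - h = 4/3 - h)
B(j) = -4 + 1/(4/3 + j + j²) (B(j) = -4 + 1/(j + (4/3 - j*(-2 + 1)*j)) = -4 + 1/(j + (4/3 - j*(-1)*j)) = -4 + 1/(j + (4/3 - (-j)*j)) = -4 + 1/(j + (4/3 - (-1)*j²)) = -4 + 1/(j + (4/3 + j²)) = -4 + 1/(4/3 + j + j²))
B(-1282)/5464894 = ((-13 - 12*(-1282) - 12*(-1282)²)/(4 + 3*(-1282) + 3*(-1282)²))/5464894 = ((-13 + 15384 - 12*1643524)/(4 - 3846 + 3*1643524))*(1/5464894) = ((-13 + 15384 - 19722288)/(4 - 3846 + 4930572))*(1/5464894) = (-19706917/4926730)*(1/5464894) = ((1/4926730)*(-19706917))*(1/5464894) = -19706917/4926730*1/5464894 = -19706917/26924057216620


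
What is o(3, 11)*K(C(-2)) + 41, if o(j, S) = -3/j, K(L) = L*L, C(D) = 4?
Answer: 25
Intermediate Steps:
K(L) = L**2
o(3, 11)*K(C(-2)) + 41 = -3/3*4**2 + 41 = -3*1/3*16 + 41 = -1*16 + 41 = -16 + 41 = 25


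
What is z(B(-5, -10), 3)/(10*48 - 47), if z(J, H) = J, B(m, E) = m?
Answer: -5/433 ≈ -0.011547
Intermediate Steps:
z(B(-5, -10), 3)/(10*48 - 47) = -5/(10*48 - 47) = -5/(480 - 47) = -5/433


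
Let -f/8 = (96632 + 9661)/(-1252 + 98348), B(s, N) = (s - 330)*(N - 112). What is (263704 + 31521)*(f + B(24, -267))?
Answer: 415520373557625/12137 ≈ 3.4236e+10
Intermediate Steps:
B(s, N) = (-330 + s)*(-112 + N)
f = -106293/12137 (f = -8*(96632 + 9661)/(-1252 + 98348) = -850344/97096 = -8*106293/97096 = -106293/12137 ≈ -8.7578)
(263704 + 31521)*(f + B(24, -267)) = (263704 + 31521)*(-106293/12137 + (36960 - 330*(-267) - 112*24 - 267*24)) = 295225*(-106293/12137 + (36960 + 88110 - 2688 - 6408)) = 295225*(-106293/12137 + 115974) = 295225*(1407470145/12137) = 415520373557625/12137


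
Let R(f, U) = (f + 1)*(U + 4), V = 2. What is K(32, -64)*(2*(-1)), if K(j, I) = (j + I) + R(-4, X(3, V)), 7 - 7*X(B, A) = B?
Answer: 640/7 ≈ 91.429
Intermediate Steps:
X(B, A) = 1 - B/7
R(f, U) = (1 + f)*(4 + U)
K(j, I) = -96/7 + I + j (K(j, I) = (j + I) + (4 + (1 - 1/7*3) + 4*(-4) + (1 - 1/7*3)*(-4)) = (I + j) + (4 + (1 - 3/7) - 16 + (1 - 3/7)*(-4)) = (I + j) + (4 + 4/7 - 16 + (4/7)*(-4)) = (I + j) + (4 + 4/7 - 16 - 16/7) = (I + j) - 96/7 = -96/7 + I + j)
K(32, -64)*(2*(-1)) = (-96/7 - 64 + 32)*(2*(-1)) = -320/7*(-2) = 640/7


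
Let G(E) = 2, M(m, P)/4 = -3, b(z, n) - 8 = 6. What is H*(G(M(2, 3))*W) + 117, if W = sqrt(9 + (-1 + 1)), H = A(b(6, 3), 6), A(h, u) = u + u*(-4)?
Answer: 9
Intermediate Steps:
b(z, n) = 14 (b(z, n) = 8 + 6 = 14)
A(h, u) = -3*u (A(h, u) = u - 4*u = -3*u)
M(m, P) = -12 (M(m, P) = 4*(-3) = -12)
H = -18 (H = -3*6 = -18)
W = 3 (W = sqrt(9 + 0) = sqrt(9) = 3)
H*(G(M(2, 3))*W) + 117 = -36*3 + 117 = -18*6 + 117 = -108 + 117 = 9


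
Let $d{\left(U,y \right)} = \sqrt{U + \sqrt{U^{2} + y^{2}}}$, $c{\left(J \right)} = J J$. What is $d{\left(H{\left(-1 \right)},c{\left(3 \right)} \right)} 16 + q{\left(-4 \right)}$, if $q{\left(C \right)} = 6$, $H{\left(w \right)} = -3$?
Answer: $6 + 16 \sqrt{-3 + 3 \sqrt{10}} \approx 46.751$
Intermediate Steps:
$c{\left(J \right)} = J^{2}$
$d{\left(H{\left(-1 \right)},c{\left(3 \right)} \right)} 16 + q{\left(-4 \right)} = \sqrt{-3 + \sqrt{\left(-3\right)^{2} + \left(3^{2}\right)^{2}}} \cdot 16 + 6 = \sqrt{-3 + \sqrt{9 + 9^{2}}} \cdot 16 + 6 = \sqrt{-3 + \sqrt{9 + 81}} \cdot 16 + 6 = \sqrt{-3 + \sqrt{90}} \cdot 16 + 6 = \sqrt{-3 + 3 \sqrt{10}} \cdot 16 + 6 = 16 \sqrt{-3 + 3 \sqrt{10}} + 6 = 6 + 16 \sqrt{-3 + 3 \sqrt{10}}$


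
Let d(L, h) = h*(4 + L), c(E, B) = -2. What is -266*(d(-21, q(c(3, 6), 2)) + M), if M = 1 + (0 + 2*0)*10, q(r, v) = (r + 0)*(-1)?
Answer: 8778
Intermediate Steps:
q(r, v) = -r (q(r, v) = r*(-1) = -r)
M = 1 (M = 1 + (0 + 0)*10 = 1 + 0*10 = 1 + 0 = 1)
-266*(d(-21, q(c(3, 6), 2)) + M) = -266*((-1*(-2))*(4 - 21) + 1) = -266*(2*(-17) + 1) = -266*(-34 + 1) = -266*(-33) = 8778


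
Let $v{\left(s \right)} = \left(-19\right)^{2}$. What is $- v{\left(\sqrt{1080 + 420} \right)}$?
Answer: $-361$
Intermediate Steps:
$v{\left(s \right)} = 361$
$- v{\left(\sqrt{1080 + 420} \right)} = \left(-1\right) 361 = -361$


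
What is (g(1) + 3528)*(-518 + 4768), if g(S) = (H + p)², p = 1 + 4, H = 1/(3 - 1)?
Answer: 30245125/2 ≈ 1.5123e+7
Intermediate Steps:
H = ½ (H = 1/2 = ½ ≈ 0.50000)
p = 5
g(S) = 121/4 (g(S) = (½ + 5)² = (11/2)² = 121/4)
(g(1) + 3528)*(-518 + 4768) = (121/4 + 3528)*(-518 + 4768) = (14233/4)*4250 = 30245125/2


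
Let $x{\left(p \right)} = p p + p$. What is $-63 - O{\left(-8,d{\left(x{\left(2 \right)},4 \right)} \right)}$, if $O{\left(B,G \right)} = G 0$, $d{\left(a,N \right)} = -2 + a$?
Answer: $-63$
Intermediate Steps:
$x{\left(p \right)} = p + p^{2}$ ($x{\left(p \right)} = p^{2} + p = p + p^{2}$)
$O{\left(B,G \right)} = 0$
$-63 - O{\left(-8,d{\left(x{\left(2 \right)},4 \right)} \right)} = -63 - 0 = -63 + 0 = -63$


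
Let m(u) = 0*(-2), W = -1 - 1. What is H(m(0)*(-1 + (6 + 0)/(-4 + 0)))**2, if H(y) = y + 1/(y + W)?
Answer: 1/4 ≈ 0.25000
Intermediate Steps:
W = -2
m(u) = 0
H(y) = y + 1/(-2 + y) (H(y) = y + 1/(y - 2) = y + 1/(-2 + y))
H(m(0)*(-1 + (6 + 0)/(-4 + 0)))**2 = ((1 + (0*(-1 + (6 + 0)/(-4 + 0)))**2 - 0*(-1 + (6 + 0)/(-4 + 0)))/(-2 + 0*(-1 + (6 + 0)/(-4 + 0))))**2 = ((1 + (0*(-1 + 6/(-4)))**2 - 0*(-1 + 6/(-4)))/(-2 + 0*(-1 + 6/(-4))))**2 = ((1 + (0*(-1 + 6*(-1/4)))**2 - 0*(-1 + 6*(-1/4)))/(-2 + 0*(-1 + 6*(-1/4))))**2 = ((1 + (0*(-1 - 3/2))**2 - 0*(-1 - 3/2))/(-2 + 0*(-1 - 3/2)))**2 = ((1 + (0*(-5/2))**2 - 0*(-5)/2)/(-2 + 0*(-5/2)))**2 = ((1 + 0**2 - 2*0)/(-2 + 0))**2 = ((1 + 0 + 0)/(-2))**2 = (-1/2*1)**2 = (-1/2)**2 = 1/4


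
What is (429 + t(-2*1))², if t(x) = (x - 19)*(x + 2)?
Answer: 184041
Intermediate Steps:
t(x) = (-19 + x)*(2 + x)
(429 + t(-2*1))² = (429 + (-38 + (-2*1)² - (-34)))² = (429 + (-38 + (-2)² - 17*(-2)))² = (429 + (-38 + 4 + 34))² = (429 + 0)² = 429² = 184041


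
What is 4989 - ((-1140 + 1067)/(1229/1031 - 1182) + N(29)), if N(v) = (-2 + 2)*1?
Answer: 6073598194/1217413 ≈ 4988.9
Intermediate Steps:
N(v) = 0 (N(v) = 0*1 = 0)
4989 - ((-1140 + 1067)/(1229/1031 - 1182) + N(29)) = 4989 - ((-1140 + 1067)/(1229/1031 - 1182) + 0) = 4989 - (-73/(1229*(1/1031) - 1182) + 0) = 4989 - (-73/(1229/1031 - 1182) + 0) = 4989 - (-73/(-1217413/1031) + 0) = 4989 - (-73*(-1031/1217413) + 0) = 4989 - (75263/1217413 + 0) = 4989 - 1*75263/1217413 = 4989 - 75263/1217413 = 6073598194/1217413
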